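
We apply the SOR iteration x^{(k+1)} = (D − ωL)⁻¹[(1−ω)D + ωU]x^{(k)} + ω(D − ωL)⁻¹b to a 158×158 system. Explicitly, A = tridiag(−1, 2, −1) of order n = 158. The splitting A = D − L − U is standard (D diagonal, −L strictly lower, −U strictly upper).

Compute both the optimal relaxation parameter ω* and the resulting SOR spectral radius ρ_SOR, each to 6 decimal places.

ω* = 1.961251, ρ_SOR = 0.961251

With n=158, ρ(Jacobi) = cos(π/159) = 0.999805.
√(1−ρ_J²) simplifies to sin(π/159) = 0.0197572.
ω* = 2 / (1 + 0.0197572) = 2 / 1.0197572 ≈ 1.961251.
ρ_SOR = ω* − 1 ≈ 0.961251.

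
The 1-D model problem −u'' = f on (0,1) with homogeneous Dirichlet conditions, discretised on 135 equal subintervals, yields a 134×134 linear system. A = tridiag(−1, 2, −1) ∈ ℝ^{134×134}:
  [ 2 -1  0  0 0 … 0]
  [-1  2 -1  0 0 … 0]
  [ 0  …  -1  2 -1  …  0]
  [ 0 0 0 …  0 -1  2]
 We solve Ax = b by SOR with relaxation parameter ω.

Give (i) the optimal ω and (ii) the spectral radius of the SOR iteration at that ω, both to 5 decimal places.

ω* = 1.95452, ρ_SOR = 0.95452

B_J for the 134×134 system has eigenvalues cos(kπ/135); ρ_J = cos(π/135) = 0.99973.
√(1−ρ_J²) simplifies to sin(π/135) = 0.023269.
[ω*] 2 ÷ (1 + 0.023269) = 2 ÷ 1.023269 = 1.95452.
ρ(B_{ω*}) = ω*−1 = 0.95452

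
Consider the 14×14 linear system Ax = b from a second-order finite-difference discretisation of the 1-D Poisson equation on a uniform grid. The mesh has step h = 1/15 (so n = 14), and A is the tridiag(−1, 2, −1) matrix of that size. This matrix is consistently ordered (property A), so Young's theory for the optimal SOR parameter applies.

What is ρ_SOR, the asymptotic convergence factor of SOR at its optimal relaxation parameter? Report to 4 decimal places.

ρ_SOR = 0.6558

B_J for the 14×14 system has eigenvalues cos(kπ/15); ρ_J = cos(π/15) = 0.9781.
√(1−ρ_J²) simplifies to sin(π/15) = 0.20791.
So ω* = 2/1.20791 = 1.6558 (Young).
ρ_SOR = ω* − 1 = 1.6558 − 1 = 0.6558.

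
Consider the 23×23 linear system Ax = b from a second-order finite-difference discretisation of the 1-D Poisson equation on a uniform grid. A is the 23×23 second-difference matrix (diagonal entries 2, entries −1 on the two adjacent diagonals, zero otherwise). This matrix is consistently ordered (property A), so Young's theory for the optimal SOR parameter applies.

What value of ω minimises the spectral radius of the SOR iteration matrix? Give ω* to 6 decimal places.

ω* = 1.769088

n=23: λ(B_J) = 1 − λ(A)/2 = cos(kπ/24); k=1 gives ρ_J = 0.991445.
1 − cos²(π/24) = sin²(π/24) ⇒ √(1−ρ_J²) = sin(π/24) = 0.1305262.
Young: ω* = 2/(1+√(1−ρ_J²)) = 2/(1+0.1305262) = 2/1.1305262 = 1.769088.
Hence ρ(B_{ω*}) = 1.769088 − 1 = 0.769088.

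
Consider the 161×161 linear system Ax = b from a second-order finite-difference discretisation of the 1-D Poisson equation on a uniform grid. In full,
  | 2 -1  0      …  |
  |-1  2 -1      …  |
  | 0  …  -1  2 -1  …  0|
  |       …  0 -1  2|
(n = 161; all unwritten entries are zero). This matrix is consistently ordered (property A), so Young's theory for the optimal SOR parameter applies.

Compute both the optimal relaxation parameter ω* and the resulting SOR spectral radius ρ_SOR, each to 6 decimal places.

ω* = 1.961955, ρ_SOR = 0.961955

n=161: λ(B_J) = 1 − λ(A)/2 = cos(kπ/162); k=1 gives ρ_J = 0.999812.
√(1−ρ_J²) simplifies to sin(π/162) = 0.0193913.
Then 2/(1+√(1−ρ_J²)) = 2/(1+0.0193913); ω* = 2/1.0193913 = 1.961955.
[ρ_SOR] ω* − 1 = 0.961955.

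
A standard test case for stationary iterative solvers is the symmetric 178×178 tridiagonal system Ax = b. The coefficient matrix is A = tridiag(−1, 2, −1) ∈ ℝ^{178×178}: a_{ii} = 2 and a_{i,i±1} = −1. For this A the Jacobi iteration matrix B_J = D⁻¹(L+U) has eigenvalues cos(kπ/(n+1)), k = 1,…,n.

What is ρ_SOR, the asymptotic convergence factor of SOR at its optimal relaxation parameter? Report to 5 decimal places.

B_J for the 178×178 system has eigenvalues cos(kπ/179); ρ_J = cos(π/179) = 0.99985.
√(1−ρ_J²) simplifies to sin(π/179) = 0.017550.
ω* = 2 / (1 + 0.017550) = 2 / 1.017550 ≈ 1.96551.
and ρ(B_{ω*}) = 1.96551 − 1 = 0.96551.

ρ_SOR = 0.96551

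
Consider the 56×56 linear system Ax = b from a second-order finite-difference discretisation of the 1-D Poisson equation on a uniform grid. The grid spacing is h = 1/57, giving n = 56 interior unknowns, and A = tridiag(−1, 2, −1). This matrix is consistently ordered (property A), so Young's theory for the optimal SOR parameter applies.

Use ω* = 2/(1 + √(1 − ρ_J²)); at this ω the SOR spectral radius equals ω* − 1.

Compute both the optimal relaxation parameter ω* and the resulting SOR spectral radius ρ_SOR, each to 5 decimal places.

B_J for the 56×56 system has eigenvalues cos(kπ/57); ρ_J = cos(π/57) = 0.99848.
1 − cos²(π/57) = sin²(π/57) ⇒ √(1−ρ_J²) = sin(π/57) = 0.055088.
ω* = 2/(1 + 0.055088) = 2/1.055088 = 1.89558.
Hence ρ(B_{ω*}) = 1.89558 − 1 = 0.89558.

ω* = 1.89558, ρ_SOR = 0.89558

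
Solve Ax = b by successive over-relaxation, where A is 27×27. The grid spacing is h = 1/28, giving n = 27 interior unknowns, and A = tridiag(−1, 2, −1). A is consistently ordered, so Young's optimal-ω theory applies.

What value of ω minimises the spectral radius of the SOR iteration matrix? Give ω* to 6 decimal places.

[ρ_J] n=27: ρ(B_J) = cos(π/(n+1)) = cos(π/28) = 0.993712.
1 − cos²(π/28) = sin²(π/28) ⇒ √(1−ρ_J²) = sin(π/28) = 0.1119645.
ω* = 2 / (1 + 0.1119645) = 2 / 1.1119645 ≈ 1.798619.
ρ_SOR = ω* − 1 ≈ 0.798619.

ω* = 1.798619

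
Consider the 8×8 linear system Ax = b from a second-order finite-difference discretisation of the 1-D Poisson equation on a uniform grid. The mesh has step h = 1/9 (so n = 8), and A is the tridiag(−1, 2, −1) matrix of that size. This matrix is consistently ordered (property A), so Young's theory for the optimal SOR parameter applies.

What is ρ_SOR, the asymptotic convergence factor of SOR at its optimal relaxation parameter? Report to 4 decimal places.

ρ_SOR = 0.4903

With n=8, ρ(Jacobi) = cos(π/9) = 0.9397.
√(1 − cos²(π/9)) = sin(π/9) ≈ 0.34202.
ω* = 2/(1+0.34202) = 1.4903
At ω = 1.4903 every |λ(B_ω)| = ω−1, so ρ_SOR = 0.4903.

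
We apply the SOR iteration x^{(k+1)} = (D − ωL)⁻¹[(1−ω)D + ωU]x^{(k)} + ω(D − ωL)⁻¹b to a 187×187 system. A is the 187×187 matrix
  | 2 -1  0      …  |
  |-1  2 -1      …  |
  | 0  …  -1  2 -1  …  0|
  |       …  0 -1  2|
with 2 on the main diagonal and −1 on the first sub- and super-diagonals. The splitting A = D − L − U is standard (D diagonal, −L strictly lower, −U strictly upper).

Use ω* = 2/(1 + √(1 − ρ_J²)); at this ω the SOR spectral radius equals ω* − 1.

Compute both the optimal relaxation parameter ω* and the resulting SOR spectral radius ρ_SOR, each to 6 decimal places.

ω* = 1.967130, ρ_SOR = 0.967130

spectrum of D⁻¹(L+U) = {cos(kπ/188) : 1≤k≤187}; ρ_J = cos(π/188) = 0.999860.
√(1−ρ_J²) simplifies to sin(π/188) = 0.0167098.
ω* = 2/(1 + 0.0167098) = 2/1.0167098 = 1.967130.
At ω = 1.967130 every |λ(B_ω)| = ω−1, so ρ_SOR = 0.967130.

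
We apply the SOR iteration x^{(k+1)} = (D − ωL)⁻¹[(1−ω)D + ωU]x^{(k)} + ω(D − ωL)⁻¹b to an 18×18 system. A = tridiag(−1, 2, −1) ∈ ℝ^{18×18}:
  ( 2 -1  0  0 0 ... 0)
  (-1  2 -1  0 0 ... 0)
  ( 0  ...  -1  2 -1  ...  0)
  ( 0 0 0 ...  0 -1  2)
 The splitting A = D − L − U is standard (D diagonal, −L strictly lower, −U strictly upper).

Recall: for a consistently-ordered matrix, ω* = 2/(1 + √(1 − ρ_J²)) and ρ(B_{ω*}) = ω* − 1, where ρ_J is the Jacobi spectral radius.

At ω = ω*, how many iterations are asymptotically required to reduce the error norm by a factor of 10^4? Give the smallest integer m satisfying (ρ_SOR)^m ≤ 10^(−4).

[ρ_J] n=18: ρ(B_J) = cos(π/(n+1)) = cos(π/19) = 0.9863613.
√(1−ρ_J²) = |sin(π/19)| = 0.1645946
Young: ω* = 2/(1+√(1−ρ_J²)) = 2/(1+0.1645946) = 2/1.1645946 = 1.7173358.
ρ_SOR = ω* − 1 ≈ 0.7173358.
m ≥ 4·ln10 / (−ln 0.7173358) = 27.724; smallest integer m = 28.

m = 28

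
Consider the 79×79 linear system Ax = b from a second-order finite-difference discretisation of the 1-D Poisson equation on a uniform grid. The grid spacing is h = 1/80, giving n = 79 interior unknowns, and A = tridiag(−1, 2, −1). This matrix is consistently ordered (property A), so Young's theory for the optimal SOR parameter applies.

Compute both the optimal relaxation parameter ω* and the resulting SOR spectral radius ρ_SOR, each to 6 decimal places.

[ρ_J] n=79: ρ(B_J) = cos(π/(n+1)) = cos(π/80) = 0.999229.
root = sin(π/80) = 0.0392598  (since 1−cos² = sin²).
ω* = 2/(1 + 0.0392598) = 2/1.0392598 = 1.924447.
At ω = 1.924447 every |λ(B_ω)| = ω−1, so ρ_SOR = 0.924447.

ω* = 1.924447, ρ_SOR = 0.924447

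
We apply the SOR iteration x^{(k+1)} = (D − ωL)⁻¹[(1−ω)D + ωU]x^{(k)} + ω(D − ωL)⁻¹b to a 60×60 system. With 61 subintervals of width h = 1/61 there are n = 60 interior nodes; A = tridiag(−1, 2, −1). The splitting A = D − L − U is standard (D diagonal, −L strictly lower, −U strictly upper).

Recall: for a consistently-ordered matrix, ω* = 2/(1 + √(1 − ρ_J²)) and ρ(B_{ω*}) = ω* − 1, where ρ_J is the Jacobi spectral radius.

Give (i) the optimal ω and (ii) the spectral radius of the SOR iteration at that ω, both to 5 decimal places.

ρ_J = max_k |cos(kπ/61)| = cos(π/61) = 0.99867
root = sin(π/61) = 0.051479  (since 1−cos² = sin²).
ω* = 2 / (1 + 0.051479) = 2 / 1.051479 ≈ 1.90208.
Hence ρ(B_{ω*}) = 1.90208 − 1 = 0.90208.

ω* = 1.90208, ρ_SOR = 0.90208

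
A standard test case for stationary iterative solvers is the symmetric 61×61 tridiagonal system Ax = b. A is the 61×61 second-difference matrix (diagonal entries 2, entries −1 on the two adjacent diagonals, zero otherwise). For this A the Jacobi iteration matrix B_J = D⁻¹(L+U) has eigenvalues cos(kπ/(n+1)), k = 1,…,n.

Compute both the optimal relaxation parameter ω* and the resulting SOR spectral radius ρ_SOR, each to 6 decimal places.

ω* = 1.903585, ρ_SOR = 0.903585

B_J for the 61×61 system has eigenvalues cos(kπ/62); ρ_J = cos(π/62) = 0.998717.
√(1−ρ_J²) = |sin(π/62)| = 0.0506492
Young: ω* = 2/(1+√(1−ρ_J²)) = 2/(1+0.0506492) = 2/1.0506492 = 1.903585.
[ρ_SOR] ω* − 1 = 0.903585.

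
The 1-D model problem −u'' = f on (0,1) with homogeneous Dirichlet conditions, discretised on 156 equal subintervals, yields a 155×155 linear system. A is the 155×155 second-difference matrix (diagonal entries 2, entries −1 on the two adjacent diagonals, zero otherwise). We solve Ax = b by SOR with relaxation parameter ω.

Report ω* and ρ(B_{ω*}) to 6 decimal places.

ω* = 1.960521, ρ_SOR = 0.960521

ρ_J = max_k |cos(kπ/156)| = cos(π/156) = 0.999797
root = sin(π/156) = 0.0201371  (since 1−cos² = sin²).
So ω* = 2/1.0201371 = 1.960521 (Young).
ρ_SOR = ω* − 1 ≈ 0.960521.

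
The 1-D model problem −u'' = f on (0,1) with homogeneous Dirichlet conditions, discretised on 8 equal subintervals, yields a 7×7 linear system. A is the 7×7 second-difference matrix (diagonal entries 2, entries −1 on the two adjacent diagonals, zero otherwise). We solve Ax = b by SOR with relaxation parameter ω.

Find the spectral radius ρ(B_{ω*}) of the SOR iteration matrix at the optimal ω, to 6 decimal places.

½·tridiag(1,0,1) at n=7: λ_k = cos(kπ/8); max |λ| at k=1 ⇒ ρ_J = cos(π/8) ≈ 0.923880.
1 − cos²(π/8) = sin²(π/8) ⇒ √(1−ρ_J²) = sin(π/8) = 0.3826834.
So ω* = 2/1.3826834 = 1.446463 (Young).
ρ_SOR = ω* − 1 ≈ 0.446463.

ρ_SOR = 0.446463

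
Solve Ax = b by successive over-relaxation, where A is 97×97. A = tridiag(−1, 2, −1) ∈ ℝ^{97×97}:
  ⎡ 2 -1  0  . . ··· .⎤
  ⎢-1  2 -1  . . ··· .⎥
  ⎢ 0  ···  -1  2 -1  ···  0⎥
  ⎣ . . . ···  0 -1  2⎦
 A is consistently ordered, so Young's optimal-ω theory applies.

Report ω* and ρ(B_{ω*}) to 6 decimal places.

B_J for the 97×97 system has eigenvalues cos(kπ/98); ρ_J = cos(π/98) = 0.999486.
√(1−ρ_J²) = |sin(π/98)| = 0.0320516
ω* = 2/(1 + 0.0320516) = 2/1.0320516 = 1.937888.
and ρ(B_{ω*}) = 1.937888 − 1 = 0.937888.

ω* = 1.937888, ρ_SOR = 0.937888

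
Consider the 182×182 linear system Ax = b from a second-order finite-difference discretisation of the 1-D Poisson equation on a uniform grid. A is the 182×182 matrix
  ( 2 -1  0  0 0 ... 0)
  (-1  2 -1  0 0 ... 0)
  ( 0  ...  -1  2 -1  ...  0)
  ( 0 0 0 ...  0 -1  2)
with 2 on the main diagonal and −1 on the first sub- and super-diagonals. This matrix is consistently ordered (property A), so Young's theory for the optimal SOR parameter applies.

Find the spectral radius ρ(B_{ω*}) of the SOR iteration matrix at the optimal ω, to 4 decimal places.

B_J for the 182×182 system has eigenvalues cos(kπ/183); ρ_J = cos(π/183) = 0.9999.
root = sin(π/183) = 0.01717  (since 1−cos² = sin²).
Then 2/(1+√(1−ρ_J²)) = 2/(1+0.01717); ω* = 2/1.01717 = 1.9662.
ρ_SOR = ω* − 1 = 1.9662 − 1 = 0.9662.

ρ_SOR = 0.9662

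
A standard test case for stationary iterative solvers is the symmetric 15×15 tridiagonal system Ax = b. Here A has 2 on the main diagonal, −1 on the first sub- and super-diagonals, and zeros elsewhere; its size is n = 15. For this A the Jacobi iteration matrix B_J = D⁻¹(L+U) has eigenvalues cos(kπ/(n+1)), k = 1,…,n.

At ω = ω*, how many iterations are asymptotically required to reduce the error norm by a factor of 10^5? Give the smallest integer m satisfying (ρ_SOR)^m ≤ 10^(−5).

n=15: λ(B_J) = 1 − λ(A)/2 = cos(kπ/16); k=1 gives ρ_J = 0.9807853.
1 − cos²(π/16) = sin²(π/16) ⇒ √(1−ρ_J²) = sin(π/16) = 0.1950903.
ω* = 2/(1 + 0.1950903) = 2/1.1950903 = 1.6735137.
Hence ρ(B_{ω*}) = 1.6735137 − 1 = 0.6735137.
ρ_SOR^m ≤ 10^(−5) ⇔ m ≥ 5·ln10/(−ln 0.6735137) = 11.5129/0.395247 = 29.128; m = ⌈29.128⌉ = 30.

m = 30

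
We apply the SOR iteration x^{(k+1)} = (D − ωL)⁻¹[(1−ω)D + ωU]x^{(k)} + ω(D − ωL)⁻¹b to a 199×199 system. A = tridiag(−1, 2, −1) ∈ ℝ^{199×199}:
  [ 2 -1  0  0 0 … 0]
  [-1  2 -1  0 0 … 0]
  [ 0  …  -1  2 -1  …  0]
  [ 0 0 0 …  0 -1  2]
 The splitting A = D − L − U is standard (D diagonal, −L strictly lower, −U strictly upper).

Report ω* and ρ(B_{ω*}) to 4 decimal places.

ω* = 1.9691, ρ_SOR = 0.9691

[ρ_J] n=199: ρ(B_J) = cos(π/(n+1)) = cos(π/200) = 0.9999.
1 − cos²(π/200) = sin²(π/200) ⇒ √(1−ρ_J²) = sin(π/200) = 0.01571.
ω* = 2 / (1 + 0.01571) = 2 / 1.01571 ≈ 1.9691.
and ρ(B_{ω*}) = 1.9691 − 1 = 0.9691.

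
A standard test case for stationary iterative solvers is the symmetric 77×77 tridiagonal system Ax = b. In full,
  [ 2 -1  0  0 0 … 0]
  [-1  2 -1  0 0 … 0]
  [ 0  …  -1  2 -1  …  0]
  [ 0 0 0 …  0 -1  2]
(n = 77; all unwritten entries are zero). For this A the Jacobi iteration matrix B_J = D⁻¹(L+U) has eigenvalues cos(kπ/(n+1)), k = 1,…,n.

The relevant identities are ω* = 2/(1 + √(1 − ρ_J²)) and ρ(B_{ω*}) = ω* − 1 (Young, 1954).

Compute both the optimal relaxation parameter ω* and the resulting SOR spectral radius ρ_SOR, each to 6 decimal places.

ω* = 1.922585, ρ_SOR = 0.922585

ρ_J = max_k |cos(kπ/78)| = cos(π/78) = 0.999189
√(1−ρ_J²) = |sin(π/78)| = 0.0402659
ω* = 2/(1+0.0402659) = 1.922585
At ω = 1.922585 every |λ(B_ω)| = ω−1, so ρ_SOR = 0.922585.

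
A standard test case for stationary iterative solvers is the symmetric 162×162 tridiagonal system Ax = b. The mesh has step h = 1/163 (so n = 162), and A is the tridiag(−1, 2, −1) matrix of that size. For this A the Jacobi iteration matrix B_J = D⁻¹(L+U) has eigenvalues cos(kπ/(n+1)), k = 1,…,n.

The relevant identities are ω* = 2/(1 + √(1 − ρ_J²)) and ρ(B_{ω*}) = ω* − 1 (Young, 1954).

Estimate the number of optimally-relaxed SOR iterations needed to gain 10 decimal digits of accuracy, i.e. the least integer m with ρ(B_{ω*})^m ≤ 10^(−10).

m = 598

ρ_J = max_k |cos(kπ/163)| = cos(π/163) = 0.9998143
√(1−ρ_J²) = |sin(π/163)| = 0.0192724
ω* = 2/(1 + 0.0192724) = 2/1.0192724 = 1.9621840.
ρ_SOR = ω* − 1 ≈ 0.9621840.
(0.9621840)^m ≤ 10^{−10}  ⇒  m·ln(0.9621840) ≤ −10·ln10  ⇒  m ≥ 597.306  ⇒  m = 598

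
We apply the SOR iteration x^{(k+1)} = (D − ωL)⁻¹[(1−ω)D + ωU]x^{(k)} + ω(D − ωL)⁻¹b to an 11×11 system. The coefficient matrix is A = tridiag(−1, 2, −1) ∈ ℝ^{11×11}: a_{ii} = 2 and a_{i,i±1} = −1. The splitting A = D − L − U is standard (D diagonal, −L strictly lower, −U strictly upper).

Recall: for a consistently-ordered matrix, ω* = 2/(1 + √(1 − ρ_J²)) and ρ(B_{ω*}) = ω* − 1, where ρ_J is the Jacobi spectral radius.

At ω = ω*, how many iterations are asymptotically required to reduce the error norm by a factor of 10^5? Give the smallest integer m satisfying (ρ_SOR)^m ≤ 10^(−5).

m = 22

½·tridiag(1,0,1) at n=11: λ_k = cos(kπ/12); max |λ| at k=1 ⇒ ρ_J = cos(π/12) ≈ 0.9659258.
√(1 − cos²(π/12)) = sin(π/12) ≈ 0.2588190.
ω* = 2 / (1 + 0.2588190) = 2 / 1.2588190 ≈ 1.5887908.
ρ(B_{ω*}) = ω*−1 = 0.5887908
m ≥ 5·ln10 / (−ln 0.5887908) = 21.735; smallest integer m = 22.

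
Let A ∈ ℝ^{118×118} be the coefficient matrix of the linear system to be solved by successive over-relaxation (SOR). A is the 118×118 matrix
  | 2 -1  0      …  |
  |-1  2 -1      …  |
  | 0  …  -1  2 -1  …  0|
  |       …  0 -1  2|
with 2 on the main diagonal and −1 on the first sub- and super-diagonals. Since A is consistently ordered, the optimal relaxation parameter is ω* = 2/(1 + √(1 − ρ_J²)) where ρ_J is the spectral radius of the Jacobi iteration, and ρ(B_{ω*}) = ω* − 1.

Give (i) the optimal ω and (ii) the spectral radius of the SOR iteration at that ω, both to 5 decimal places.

B_J for the 118×118 system has eigenvalues cos(kπ/119); ρ_J = cos(π/119) = 0.99965.
√(1−ρ_J²) = |sin(π/119)| = 0.026397
Young: ω* = 2/(1+√(1−ρ_J²)) = 2/(1+0.026397) = 2/1.026397 = 1.94856.
ρ_SOR = ω* − 1 = 1.94856 − 1 = 0.94856.

ω* = 1.94856, ρ_SOR = 0.94856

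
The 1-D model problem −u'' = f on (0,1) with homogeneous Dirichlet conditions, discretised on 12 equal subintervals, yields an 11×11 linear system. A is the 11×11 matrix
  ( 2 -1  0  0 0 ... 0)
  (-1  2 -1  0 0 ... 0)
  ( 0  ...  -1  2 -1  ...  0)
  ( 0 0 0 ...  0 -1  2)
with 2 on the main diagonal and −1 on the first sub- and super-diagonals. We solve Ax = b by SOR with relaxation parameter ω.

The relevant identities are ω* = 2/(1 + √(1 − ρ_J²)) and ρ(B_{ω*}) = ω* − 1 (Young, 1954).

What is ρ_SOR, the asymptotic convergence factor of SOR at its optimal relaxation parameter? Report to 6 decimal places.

B_J for the 11×11 system has eigenvalues cos(kπ/12); ρ_J = cos(π/12) = 0.965926.
√(1−ρ_J²) simplifies to sin(π/12) = 0.2588190.
Then 2/(1+√(1−ρ_J²)) = 2/(1+0.2588190); ω* = 2/1.2588190 = 1.588791.
ρ_SOR = ω* − 1 ≈ 0.588791.

ρ_SOR = 0.588791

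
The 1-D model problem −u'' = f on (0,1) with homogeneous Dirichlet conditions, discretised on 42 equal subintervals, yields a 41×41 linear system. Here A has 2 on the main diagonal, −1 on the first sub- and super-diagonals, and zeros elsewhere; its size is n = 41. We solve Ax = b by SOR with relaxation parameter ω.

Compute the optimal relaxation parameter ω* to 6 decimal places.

n=41: λ(B_J) = 1 − λ(A)/2 = cos(kπ/42); k=1 gives ρ_J = 0.997204.
√(1−ρ_J²) simplifies to sin(π/42) = 0.0747301.
ω* = 2/(1 + 0.0747301) = 2/1.0747301 = 1.860932.
and ρ(B_{ω*}) = 1.860932 − 1 = 0.860932.

ω* = 1.860932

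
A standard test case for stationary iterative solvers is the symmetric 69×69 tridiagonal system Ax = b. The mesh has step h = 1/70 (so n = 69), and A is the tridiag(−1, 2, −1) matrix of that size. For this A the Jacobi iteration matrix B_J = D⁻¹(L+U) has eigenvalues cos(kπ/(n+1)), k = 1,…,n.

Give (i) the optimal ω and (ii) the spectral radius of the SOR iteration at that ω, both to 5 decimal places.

ω* = 1.91412, ρ_SOR = 0.91412

spectrum of D⁻¹(L+U) = {cos(kπ/70) : 1≤k≤69}; ρ_J = cos(π/70) = 0.99899.
root = sin(π/70) = 0.044865  (since 1−cos² = sin²).
So ω* = 2/1.044865 = 1.91412 (Young).
Hence ρ(B_{ω*}) = 1.91412 − 1 = 0.91412.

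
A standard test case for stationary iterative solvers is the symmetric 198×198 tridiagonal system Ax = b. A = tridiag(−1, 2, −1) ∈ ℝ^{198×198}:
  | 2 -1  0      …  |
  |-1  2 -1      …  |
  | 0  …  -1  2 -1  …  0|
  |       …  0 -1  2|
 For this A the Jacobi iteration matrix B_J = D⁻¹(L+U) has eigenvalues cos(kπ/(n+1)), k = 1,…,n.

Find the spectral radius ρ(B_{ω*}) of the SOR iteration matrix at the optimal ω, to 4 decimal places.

ρ_SOR = 0.9689

spectrum of D⁻¹(L+U) = {cos(kπ/199) : 1≤k≤198}; ρ_J = cos(π/199) = 0.9999.
√(1−ρ_J²) = |sin(π/199)| = 0.01579
ω* = 2 / (1 + 0.01579) = 2 / 1.01579 ≈ 1.9689.
ρ_SOR = ω* − 1 ≈ 0.9689.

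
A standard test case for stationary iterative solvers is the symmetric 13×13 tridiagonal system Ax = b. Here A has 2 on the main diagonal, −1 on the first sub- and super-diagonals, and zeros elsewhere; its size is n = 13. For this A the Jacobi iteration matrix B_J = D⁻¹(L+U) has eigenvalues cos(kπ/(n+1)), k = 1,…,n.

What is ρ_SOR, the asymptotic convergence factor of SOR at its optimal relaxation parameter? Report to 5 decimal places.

With n=13, ρ(Jacobi) = cos(π/14) = 0.97493.
1 − cos²(π/14) = sin²(π/14) ⇒ √(1−ρ_J²) = sin(π/14) = 0.222521.
Then 2/(1+√(1−ρ_J²)) = 2/(1+0.222521); ω* = 2/1.222521 = 1.63596.
and ρ(B_{ω*}) = 1.63596 − 1 = 0.63596.

ρ_SOR = 0.63596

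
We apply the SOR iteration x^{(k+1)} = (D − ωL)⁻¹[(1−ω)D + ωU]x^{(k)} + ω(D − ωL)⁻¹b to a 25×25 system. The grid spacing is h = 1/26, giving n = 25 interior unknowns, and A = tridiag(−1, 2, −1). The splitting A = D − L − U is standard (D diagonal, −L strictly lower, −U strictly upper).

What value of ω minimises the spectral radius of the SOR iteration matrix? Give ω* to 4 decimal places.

ω* = 1.7849

n=25: λ(B_J) = 1 − λ(A)/2 = cos(kπ/26); k=1 gives ρ_J = 0.9927.
√(1−ρ_J²) = |sin(π/26)| = 0.12054
Young: ω* = 2/(1+√(1−ρ_J²)) = 2/(1+0.12054) = 2/1.12054 = 1.7849.
ρ(B_{ω*}) = ω*−1 = 0.7849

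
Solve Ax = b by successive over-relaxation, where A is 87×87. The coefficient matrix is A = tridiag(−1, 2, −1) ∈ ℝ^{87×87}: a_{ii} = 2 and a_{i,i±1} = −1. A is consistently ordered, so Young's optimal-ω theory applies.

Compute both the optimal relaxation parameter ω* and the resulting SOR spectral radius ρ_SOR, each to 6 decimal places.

ω* = 1.931075, ρ_SOR = 0.931075

ρ_J = max_k |cos(kπ/88)| = cos(π/88) = 0.999363
√(1−ρ_J²) = |sin(π/88)| = 0.0356923
So ω* = 2/1.0356923 = 1.931075 (Young).
and ρ(B_{ω*}) = 1.931075 − 1 = 0.931075.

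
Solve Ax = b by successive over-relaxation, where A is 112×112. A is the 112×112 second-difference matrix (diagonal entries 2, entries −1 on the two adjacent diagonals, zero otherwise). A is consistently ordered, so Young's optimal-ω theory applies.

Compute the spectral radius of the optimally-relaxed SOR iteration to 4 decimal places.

ρ_SOR = 0.9459

With n=112, ρ(Jacobi) = cos(π/113) = 0.9996.
√(1−ρ_J²) simplifies to sin(π/113) = 0.02780.
ω* = 2 / (1 + 0.02780) = 2 / 1.02780 ≈ 1.9459.
[ρ_SOR] ω* − 1 = 0.9459.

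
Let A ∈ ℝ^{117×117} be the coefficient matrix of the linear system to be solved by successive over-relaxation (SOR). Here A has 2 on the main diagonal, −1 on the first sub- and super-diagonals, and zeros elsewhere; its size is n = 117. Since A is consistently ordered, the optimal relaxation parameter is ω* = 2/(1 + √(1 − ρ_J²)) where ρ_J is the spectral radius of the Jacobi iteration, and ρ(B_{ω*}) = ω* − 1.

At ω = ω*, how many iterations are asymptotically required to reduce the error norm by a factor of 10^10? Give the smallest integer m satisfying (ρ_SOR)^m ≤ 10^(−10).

m = 433

n=117: λ(B_J) = 1 − λ(A)/2 = cos(kπ/118); k=1 gives ρ_J = 0.9996456.
root = sin(π/118) = 0.0266205  (since 1−cos² = sin²).
So ω* = 2/1.0266205 = 1.9481396 (Young).
At ω = 1.9481396 every |λ(B_ω)| = ω−1, so ρ_SOR = 0.9481396.
ρ_SOR^m ≤ 10^(−10) ⇔ m ≥ 10·ln10/(−ln 0.9481396) = 23.0259/0.0532535 = 432.383; m = ⌈432.383⌉ = 433.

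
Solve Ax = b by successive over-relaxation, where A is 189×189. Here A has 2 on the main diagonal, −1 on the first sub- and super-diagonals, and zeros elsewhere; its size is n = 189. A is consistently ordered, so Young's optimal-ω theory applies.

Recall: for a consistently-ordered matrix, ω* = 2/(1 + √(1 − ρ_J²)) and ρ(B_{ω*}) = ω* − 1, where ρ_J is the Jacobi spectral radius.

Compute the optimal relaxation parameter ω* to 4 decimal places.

B_J for the 189×189 system has eigenvalues cos(kπ/190); ρ_J = cos(π/190) = 0.9999.
√(1−ρ_J²) = |sin(π/190)| = 0.01653
[ω*] 2 ÷ (1 + 0.01653) = 2 ÷ 1.01653 = 1.9675.
ρ_SOR = ω* − 1 = 1.9675 − 1 = 0.9675.

ω* = 1.9675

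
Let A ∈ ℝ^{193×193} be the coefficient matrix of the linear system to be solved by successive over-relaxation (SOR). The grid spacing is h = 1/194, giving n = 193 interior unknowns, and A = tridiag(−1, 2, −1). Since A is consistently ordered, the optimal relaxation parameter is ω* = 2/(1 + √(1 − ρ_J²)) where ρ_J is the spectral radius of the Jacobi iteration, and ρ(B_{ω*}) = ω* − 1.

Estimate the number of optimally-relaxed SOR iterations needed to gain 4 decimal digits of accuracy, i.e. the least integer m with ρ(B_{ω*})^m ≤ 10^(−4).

n=193: λ(B_J) = 1 − λ(A)/2 = cos(kπ/194); k=1 gives ρ_J = 0.9998689.
1 − cos²(π/194) = sin²(π/194) ⇒ √(1−ρ_J²) = sin(π/194) = 0.0161931.
ω* = 2 / (1 + 0.0161931) = 2 / 1.0161931 ≈ 1.9681299.
ρ_SOR = ω* − 1 ≈ 0.9681299.
(0.9681299)^m ≤ 10^{−4}  ⇒  m·ln(0.9681299) ≤ −4·ln10  ⇒  m ≥ 284.366  ⇒  m = 285

m = 285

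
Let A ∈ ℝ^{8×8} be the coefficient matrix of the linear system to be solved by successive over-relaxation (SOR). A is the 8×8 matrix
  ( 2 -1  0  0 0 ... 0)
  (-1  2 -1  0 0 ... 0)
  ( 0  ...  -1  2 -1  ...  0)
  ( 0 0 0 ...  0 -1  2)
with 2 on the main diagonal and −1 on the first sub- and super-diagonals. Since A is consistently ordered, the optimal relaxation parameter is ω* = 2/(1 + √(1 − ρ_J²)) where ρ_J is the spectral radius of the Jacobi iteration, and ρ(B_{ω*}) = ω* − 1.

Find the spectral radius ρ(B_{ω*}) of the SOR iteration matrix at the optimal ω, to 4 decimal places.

½·tridiag(1,0,1) at n=8: λ_k = cos(kπ/9); max |λ| at k=1 ⇒ ρ_J = cos(π/9) ≈ 0.9397.
√(1−ρ_J²) = |sin(π/9)| = 0.34202
ω* = 2/(1 + 0.34202) = 2/1.34202 = 1.4903.
and ρ(B_{ω*}) = 1.4903 − 1 = 0.4903.

ρ_SOR = 0.4903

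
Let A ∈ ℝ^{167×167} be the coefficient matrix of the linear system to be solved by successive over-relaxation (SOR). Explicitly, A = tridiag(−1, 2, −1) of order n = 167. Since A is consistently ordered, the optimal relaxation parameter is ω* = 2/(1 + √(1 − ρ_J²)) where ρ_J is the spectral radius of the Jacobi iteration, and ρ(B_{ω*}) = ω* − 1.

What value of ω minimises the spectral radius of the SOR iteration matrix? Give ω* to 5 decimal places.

½·tridiag(1,0,1) at n=167: λ_k = cos(kπ/168); max |λ| at k=1 ⇒ ρ_J = cos(π/168) ≈ 0.99983.
1 − cos²(π/168) = sin²(π/168) ⇒ √(1−ρ_J²) = sin(π/168) = 0.018699.
ω* = 2/(1 + 0.018699) = 2/1.018699 = 1.96329.
ρ_SOR = ω* − 1 = 1.96329 − 1 = 0.96329.

ω* = 1.96329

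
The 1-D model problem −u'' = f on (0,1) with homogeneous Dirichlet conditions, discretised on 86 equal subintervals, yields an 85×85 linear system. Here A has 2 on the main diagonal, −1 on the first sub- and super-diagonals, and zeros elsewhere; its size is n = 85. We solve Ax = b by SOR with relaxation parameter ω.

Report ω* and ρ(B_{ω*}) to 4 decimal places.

ω* = 1.9295, ρ_SOR = 0.9295

½·tridiag(1,0,1) at n=85: λ_k = cos(kπ/86); max |λ| at k=1 ⇒ ρ_J = cos(π/86) ≈ 0.9993.
1 − cos²(π/86) = sin²(π/86) ⇒ √(1−ρ_J²) = sin(π/86) = 0.03652.
ω* = 2/(1+0.03652) = 1.9295
At ω = 1.9295 every |λ(B_ω)| = ω−1, so ρ_SOR = 0.9295.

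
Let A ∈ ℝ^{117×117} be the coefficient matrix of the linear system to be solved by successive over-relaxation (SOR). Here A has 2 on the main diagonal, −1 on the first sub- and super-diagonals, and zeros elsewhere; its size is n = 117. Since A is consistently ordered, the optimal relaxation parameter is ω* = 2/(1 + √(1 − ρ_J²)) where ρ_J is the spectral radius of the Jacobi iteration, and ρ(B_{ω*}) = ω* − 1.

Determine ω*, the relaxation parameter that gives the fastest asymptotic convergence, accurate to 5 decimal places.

ω* = 1.94814

spectrum of D⁻¹(L+U) = {cos(kπ/118) : 1≤k≤117}; ρ_J = cos(π/118) = 0.99965.
root = sin(π/118) = 0.026621  (since 1−cos² = sin²).
Young: ω* = 2/(1+√(1−ρ_J²)) = 2/(1+0.026621) = 2/1.026621 = 1.94814.
[ρ_SOR] ω* − 1 = 0.94814.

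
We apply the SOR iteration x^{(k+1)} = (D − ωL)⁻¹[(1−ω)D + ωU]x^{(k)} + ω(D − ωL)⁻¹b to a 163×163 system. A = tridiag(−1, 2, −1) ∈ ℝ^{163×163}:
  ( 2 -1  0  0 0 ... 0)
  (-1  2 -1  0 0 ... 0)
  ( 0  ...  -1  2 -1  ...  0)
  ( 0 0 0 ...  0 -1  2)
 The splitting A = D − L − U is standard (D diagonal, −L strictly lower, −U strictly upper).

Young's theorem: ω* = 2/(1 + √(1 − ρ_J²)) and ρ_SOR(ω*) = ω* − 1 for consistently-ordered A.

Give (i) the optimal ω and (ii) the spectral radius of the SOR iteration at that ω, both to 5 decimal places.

ω* = 1.96241, ρ_SOR = 0.96241

[ρ_J] n=163: ρ(B_J) = cos(π/(n+1)) = cos(π/164) = 0.99982.
√(1−ρ_J²) simplifies to sin(π/164) = 0.019155.
[ω*] 2 ÷ (1 + 0.019155) = 2 ÷ 1.019155 = 1.96241.
ρ_SOR = ω* − 1 = 1.96241 − 1 = 0.96241.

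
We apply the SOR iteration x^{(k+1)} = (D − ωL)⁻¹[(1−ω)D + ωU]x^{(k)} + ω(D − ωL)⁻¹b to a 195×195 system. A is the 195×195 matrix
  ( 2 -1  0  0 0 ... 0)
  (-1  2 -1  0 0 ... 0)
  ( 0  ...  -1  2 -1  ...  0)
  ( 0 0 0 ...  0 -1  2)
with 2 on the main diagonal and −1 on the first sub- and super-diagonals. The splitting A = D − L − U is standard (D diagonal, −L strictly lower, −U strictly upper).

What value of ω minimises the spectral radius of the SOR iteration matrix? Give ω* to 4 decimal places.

½·tridiag(1,0,1) at n=195: λ_k = cos(kπ/196); max |λ| at k=1 ⇒ ρ_J = cos(π/196) ≈ 0.9999.
√(1−ρ_J²) simplifies to sin(π/196) = 0.01603.
[ω*] 2 ÷ (1 + 0.01603) = 2 ÷ 1.01603 = 1.9684.
ρ(B_{ω*}) = ω*−1 = 0.9684

ω* = 1.9684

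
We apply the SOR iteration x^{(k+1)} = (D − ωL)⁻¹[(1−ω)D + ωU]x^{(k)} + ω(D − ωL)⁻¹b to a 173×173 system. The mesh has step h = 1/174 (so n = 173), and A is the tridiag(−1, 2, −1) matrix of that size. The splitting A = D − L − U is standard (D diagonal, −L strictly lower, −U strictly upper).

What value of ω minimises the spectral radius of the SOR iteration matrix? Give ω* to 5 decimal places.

spectrum of D⁻¹(L+U) = {cos(kπ/174) : 1≤k≤173}; ρ_J = cos(π/174) = 0.99984.
√(1 − cos²(π/174)) = sin(π/174) ≈ 0.018054.
Then 2/(1+√(1−ρ_J²)) = 2/(1+0.018054); ω* = 2/1.018054 = 1.96453.
ρ(B_{ω*}) = ω*−1 = 0.96453

ω* = 1.96453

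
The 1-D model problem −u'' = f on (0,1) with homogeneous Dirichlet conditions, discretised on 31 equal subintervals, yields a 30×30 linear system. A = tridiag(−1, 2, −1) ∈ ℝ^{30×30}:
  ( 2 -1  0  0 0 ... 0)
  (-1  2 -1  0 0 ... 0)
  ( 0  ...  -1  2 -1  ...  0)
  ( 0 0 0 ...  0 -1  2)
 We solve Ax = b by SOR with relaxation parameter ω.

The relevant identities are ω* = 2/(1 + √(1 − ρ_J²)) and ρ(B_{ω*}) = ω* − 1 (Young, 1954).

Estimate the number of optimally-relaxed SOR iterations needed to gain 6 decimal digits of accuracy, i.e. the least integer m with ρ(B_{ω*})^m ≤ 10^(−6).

m = 69

With n=30, ρ(Jacobi) = cos(π/31) = 0.9948693.
√(1−ρ_J²) simplifies to sin(π/31) = 0.1011683.
ω* = 2/(1 + 0.1011683) = 2/1.1011683 = 1.8162528.
ρ_SOR = ω* − 1 = 1.8162528 − 1 = 0.8162528.
ρ_SOR^m ≤ 10^(−6) ⇔ m ≥ 6·ln10/(−ln 0.8162528) = 13.8155/0.203031 = 68.046; m = ⌈68.046⌉ = 69.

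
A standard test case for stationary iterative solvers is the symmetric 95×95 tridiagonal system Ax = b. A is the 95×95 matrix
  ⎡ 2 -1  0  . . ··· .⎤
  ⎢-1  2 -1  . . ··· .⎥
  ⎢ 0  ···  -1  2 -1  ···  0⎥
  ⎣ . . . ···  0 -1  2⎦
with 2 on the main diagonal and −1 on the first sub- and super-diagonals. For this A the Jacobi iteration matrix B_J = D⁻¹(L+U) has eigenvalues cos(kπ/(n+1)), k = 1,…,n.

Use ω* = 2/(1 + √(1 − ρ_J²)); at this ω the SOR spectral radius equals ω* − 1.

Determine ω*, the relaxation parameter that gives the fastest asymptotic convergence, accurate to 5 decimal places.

ω* = 1.93664

With n=95, ρ(Jacobi) = cos(π/96) = 0.99946.
1 − cos²(π/96) = sin²(π/96) ⇒ √(1−ρ_J²) = sin(π/96) = 0.032719.
Young: ω* = 2/(1+√(1−ρ_J²)) = 2/(1+0.032719) = 2/1.032719 = 1.93664.
ρ(B_{ω*}) = ω*−1 = 0.93664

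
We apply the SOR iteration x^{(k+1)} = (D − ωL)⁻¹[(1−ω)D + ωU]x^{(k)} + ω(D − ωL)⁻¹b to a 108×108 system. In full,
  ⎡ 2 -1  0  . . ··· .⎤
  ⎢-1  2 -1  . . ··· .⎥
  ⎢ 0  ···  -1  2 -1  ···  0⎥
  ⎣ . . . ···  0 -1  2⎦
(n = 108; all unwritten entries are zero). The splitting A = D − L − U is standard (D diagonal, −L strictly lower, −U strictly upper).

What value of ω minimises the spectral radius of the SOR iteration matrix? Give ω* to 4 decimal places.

ω* = 1.9440

½·tridiag(1,0,1) at n=108: λ_k = cos(kπ/109); max |λ| at k=1 ⇒ ρ_J = cos(π/109) ≈ 0.9996.
√(1−ρ_J²) = |sin(π/109)| = 0.02882
Young: ω* = 2/(1+√(1−ρ_J²)) = 2/(1+0.02882) = 2/1.02882 = 1.9440.
[ρ_SOR] ω* − 1 = 0.9440.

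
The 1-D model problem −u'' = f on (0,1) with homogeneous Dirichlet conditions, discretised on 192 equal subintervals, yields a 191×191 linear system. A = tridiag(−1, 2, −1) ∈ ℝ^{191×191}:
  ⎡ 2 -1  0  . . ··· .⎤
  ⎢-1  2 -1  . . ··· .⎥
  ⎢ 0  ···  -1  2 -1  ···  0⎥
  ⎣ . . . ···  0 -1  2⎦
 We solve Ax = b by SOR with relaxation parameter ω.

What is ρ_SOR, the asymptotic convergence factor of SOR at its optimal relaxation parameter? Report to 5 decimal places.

ρ_SOR = 0.96780

½·tridiag(1,0,1) at n=191: λ_k = cos(kπ/192); max |λ| at k=1 ⇒ ρ_J = cos(π/192) ≈ 0.99987.
√(1−ρ_J²) = |sin(π/192)| = 0.016362
ω* = 2/(1+0.016362) = 1.96780
ρ_SOR = ω* − 1 ≈ 0.96780.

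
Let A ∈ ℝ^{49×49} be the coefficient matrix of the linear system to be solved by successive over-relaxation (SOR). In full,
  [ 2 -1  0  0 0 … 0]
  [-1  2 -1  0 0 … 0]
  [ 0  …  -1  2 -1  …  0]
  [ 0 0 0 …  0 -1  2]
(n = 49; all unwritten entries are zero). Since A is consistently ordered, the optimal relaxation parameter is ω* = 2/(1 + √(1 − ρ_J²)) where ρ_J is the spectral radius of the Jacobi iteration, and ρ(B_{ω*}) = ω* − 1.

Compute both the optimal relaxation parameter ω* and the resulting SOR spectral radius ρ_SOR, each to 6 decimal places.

B_J for the 49×49 system has eigenvalues cos(kπ/50); ρ_J = cos(π/50) = 0.998027.
√(1−ρ_J²) = |sin(π/50)| = 0.0627905
Then 2/(1+√(1−ρ_J²)) = 2/(1+0.0627905); ω* = 2/1.0627905 = 1.881838.
ρ_SOR = ω* − 1 = 1.881838 − 1 = 0.881838.

ω* = 1.881838, ρ_SOR = 0.881838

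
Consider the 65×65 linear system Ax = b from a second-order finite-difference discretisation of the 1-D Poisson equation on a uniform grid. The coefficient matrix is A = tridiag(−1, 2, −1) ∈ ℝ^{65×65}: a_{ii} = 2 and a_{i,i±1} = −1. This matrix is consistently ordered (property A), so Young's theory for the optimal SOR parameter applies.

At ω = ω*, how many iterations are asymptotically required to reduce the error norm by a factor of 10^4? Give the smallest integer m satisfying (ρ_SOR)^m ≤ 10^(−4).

m = 97

[ρ_J] n=65: ρ(B_J) = cos(π/(n+1)) = cos(π/66) = 0.9988673.
root = sin(π/66) = 0.0475819  (since 1−cos² = sin²).
Then 2/(1+√(1−ρ_J²)) = 2/(1+0.0475819); ω* = 2/1.0475819 = 1.9091586.
ρ_SOR = ω* − 1 = 1.9091586 − 1 = 0.9091586.
Need (0.9091586)^m ≤ 10^(−4): m ≥ 4·ln10/|ln 0.9091586| = 9.21034/0.0952357 = 96.711 ⇒ m = 97.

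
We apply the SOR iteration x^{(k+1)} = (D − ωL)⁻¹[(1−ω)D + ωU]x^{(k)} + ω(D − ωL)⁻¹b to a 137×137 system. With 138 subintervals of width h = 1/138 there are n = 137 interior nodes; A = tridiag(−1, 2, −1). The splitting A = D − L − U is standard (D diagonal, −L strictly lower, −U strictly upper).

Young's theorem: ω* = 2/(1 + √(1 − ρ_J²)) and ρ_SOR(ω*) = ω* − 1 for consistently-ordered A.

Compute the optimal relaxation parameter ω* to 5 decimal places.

½·tridiag(1,0,1) at n=137: λ_k = cos(kπ/138); max |λ| at k=1 ⇒ ρ_J = cos(π/138) ≈ 0.99974.
√(1−ρ_J²) simplifies to sin(π/138) = 0.022763.
Then 2/(1+√(1−ρ_J²)) = 2/(1+0.022763); ω* = 2/1.022763 = 1.95549.
and ρ(B_{ω*}) = 1.95549 − 1 = 0.95549.

ω* = 1.95549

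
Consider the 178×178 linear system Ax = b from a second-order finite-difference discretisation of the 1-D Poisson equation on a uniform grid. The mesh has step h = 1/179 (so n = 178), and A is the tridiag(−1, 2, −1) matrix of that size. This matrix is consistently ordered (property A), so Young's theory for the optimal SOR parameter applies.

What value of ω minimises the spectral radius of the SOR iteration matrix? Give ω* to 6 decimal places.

ρ_J = max_k |cos(kπ/179)| = cos(π/179) = 0.999846
root = sin(π/179) = 0.0175499  (since 1−cos² = sin²).
ω* = 2/(1+0.0175499) = 1.965506
and ρ(B_{ω*}) = 1.965506 − 1 = 0.965506.

ω* = 1.965506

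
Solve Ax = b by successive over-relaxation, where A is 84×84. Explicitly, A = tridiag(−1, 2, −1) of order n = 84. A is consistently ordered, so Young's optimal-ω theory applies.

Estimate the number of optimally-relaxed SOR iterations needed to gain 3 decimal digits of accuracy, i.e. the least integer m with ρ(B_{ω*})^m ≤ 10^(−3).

m = 94

B_J for the 84×84 system has eigenvalues cos(kπ/85); ρ_J = cos(π/85) = 0.9993171.
√(1 − cos²(π/85)) = sin(π/85) ≈ 0.0369515.
ω* = 2/(1 + 0.0369515) = 2/1.0369515 = 1.9287305.
ρ_SOR = ω* − 1 ≈ 0.9287305.
(0.9287305)^m ≤ 10^{−3}  ⇒  m·ln(0.9287305) ≤ −3·ln10  ⇒  m ≥ 93.428  ⇒  m = 94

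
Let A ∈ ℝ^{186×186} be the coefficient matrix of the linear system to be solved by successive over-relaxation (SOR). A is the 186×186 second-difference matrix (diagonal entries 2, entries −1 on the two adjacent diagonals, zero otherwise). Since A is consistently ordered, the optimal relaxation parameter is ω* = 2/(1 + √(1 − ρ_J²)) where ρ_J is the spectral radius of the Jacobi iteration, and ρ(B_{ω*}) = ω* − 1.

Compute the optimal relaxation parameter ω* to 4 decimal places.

ω* = 1.9670

[ρ_J] n=186: ρ(B_J) = cos(π/(n+1)) = cos(π/187) = 0.9999.
√(1−ρ_J²) simplifies to sin(π/187) = 0.01680.
Young: ω* = 2/(1+√(1−ρ_J²)) = 2/(1+0.01680) = 2/1.01680 = 1.9670.
[ρ_SOR] ω* − 1 = 0.9670.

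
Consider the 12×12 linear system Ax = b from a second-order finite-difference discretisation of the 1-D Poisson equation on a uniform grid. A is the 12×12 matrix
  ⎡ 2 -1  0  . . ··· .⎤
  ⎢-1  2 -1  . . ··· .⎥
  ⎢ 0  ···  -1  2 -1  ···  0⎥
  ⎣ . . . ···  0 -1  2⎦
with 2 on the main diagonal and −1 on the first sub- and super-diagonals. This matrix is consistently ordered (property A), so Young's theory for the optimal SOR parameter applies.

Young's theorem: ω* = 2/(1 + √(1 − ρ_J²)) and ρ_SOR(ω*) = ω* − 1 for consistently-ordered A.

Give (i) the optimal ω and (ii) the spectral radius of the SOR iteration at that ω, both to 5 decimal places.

ω* = 1.61379, ρ_SOR = 0.61379

[ρ_J] n=12: ρ(B_J) = cos(π/(n+1)) = cos(π/13) = 0.97094.
root = sin(π/13) = 0.239316  (since 1−cos² = sin²).
So ω* = 2/1.239316 = 1.61379 (Young).
ρ_SOR = ω* − 1 = 1.61379 − 1 = 0.61379.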